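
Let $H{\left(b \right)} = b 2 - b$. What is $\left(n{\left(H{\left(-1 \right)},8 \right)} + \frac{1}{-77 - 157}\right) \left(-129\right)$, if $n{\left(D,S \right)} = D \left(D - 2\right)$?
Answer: $- \frac{30143}{78} \approx -386.45$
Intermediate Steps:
$H{\left(b \right)} = b$ ($H{\left(b \right)} = 2 b - b = b$)
$n{\left(D,S \right)} = D \left(-2 + D\right)$
$\left(n{\left(H{\left(-1 \right)},8 \right)} + \frac{1}{-77 - 157}\right) \left(-129\right) = \left(- (-2 - 1) + \frac{1}{-77 - 157}\right) \left(-129\right) = \left(\left(-1\right) \left(-3\right) + \frac{1}{-234}\right) \left(-129\right) = \left(3 - \frac{1}{234}\right) \left(-129\right) = \frac{701}{234} \left(-129\right) = - \frac{30143}{78}$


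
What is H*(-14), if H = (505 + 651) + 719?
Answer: -26250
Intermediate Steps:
H = 1875 (H = 1156 + 719 = 1875)
H*(-14) = 1875*(-14) = -26250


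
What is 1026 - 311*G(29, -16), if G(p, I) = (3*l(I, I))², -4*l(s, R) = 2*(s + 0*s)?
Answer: -178110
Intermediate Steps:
l(s, R) = -s/2 (l(s, R) = -(s + 0*s)/2 = -(s + 0)/2 = -s/2)
G(p, I) = 9*I²/4 (G(p, I) = (3*(-I/2))² = (-3*I/2)² = 9*I²/4)
1026 - 311*G(29, -16) = 1026 - 2799*(-16)²/4 = 1026 - 2799*256/4 = 1026 - 311*576 = 1026 - 179136 = -178110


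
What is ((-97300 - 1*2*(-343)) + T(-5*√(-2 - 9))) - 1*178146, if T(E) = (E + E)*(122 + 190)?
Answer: -274760 - 3120*I*√11 ≈ -2.7476e+5 - 10348.0*I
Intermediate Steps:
T(E) = 624*E (T(E) = (2*E)*312 = 624*E)
((-97300 - 1*2*(-343)) + T(-5*√(-2 - 9))) - 1*178146 = ((-97300 - 1*2*(-343)) + 624*(-5*√(-2 - 9))) - 1*178146 = ((-97300 - 2*(-343)) + 624*(-5*I*√11)) - 178146 = ((-97300 + 686) + 624*(-5*I*√11)) - 178146 = (-96614 + 624*(-5*I*√11)) - 178146 = (-96614 - 3120*I*√11) - 178146 = -274760 - 3120*I*√11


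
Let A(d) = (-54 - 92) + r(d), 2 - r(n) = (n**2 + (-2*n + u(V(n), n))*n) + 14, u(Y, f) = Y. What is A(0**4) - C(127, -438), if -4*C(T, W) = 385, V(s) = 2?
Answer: -247/4 ≈ -61.750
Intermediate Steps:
C(T, W) = -385/4 (C(T, W) = -1/4*385 = -385/4)
r(n) = -12 - n**2 - n*(2 - 2*n) (r(n) = 2 - ((n**2 + (-2*n + 2)*n) + 14) = 2 - ((n**2 + (2 - 2*n)*n) + 14) = 2 - ((n**2 + n*(2 - 2*n)) + 14) = 2 - (14 + n**2 + n*(2 - 2*n)) = 2 + (-14 - n**2 - n*(2 - 2*n)) = -12 - n**2 - n*(2 - 2*n))
A(d) = -158 + d**2 - 2*d (A(d) = (-54 - 92) + (-12 + d**2 - 2*d) = -146 + (-12 + d**2 - 2*d) = -158 + d**2 - 2*d)
A(0**4) - C(127, -438) = (-158 + (0**4)**2 - 2*0**4) - 1*(-385/4) = (-158 + 0**2 - 2*0) + 385/4 = (-158 + 0 + 0) + 385/4 = -158 + 385/4 = -247/4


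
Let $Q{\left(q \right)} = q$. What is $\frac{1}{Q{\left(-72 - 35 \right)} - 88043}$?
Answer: $- \frac{1}{88150} \approx -1.1344 \cdot 10^{-5}$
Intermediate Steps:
$\frac{1}{Q{\left(-72 - 35 \right)} - 88043} = \frac{1}{\left(-72 - 35\right) - 88043} = \frac{1}{-107 - 88043} = \frac{1}{-88150} = - \frac{1}{88150}$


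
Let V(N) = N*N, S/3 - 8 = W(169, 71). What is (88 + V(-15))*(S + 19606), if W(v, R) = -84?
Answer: 6065314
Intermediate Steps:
S = -228 (S = 24 + 3*(-84) = 24 - 252 = -228)
V(N) = N²
(88 + V(-15))*(S + 19606) = (88 + (-15)²)*(-228 + 19606) = (88 + 225)*19378 = 313*19378 = 6065314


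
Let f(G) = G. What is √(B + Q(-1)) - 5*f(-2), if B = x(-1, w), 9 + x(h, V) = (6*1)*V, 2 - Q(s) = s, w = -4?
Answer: 10 + I*√30 ≈ 10.0 + 5.4772*I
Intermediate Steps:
Q(s) = 2 - s
x(h, V) = -9 + 6*V (x(h, V) = -9 + (6*1)*V = -9 + 6*V)
B = -33 (B = -9 + 6*(-4) = -9 - 24 = -33)
√(B + Q(-1)) - 5*f(-2) = √(-33 + (2 - 1*(-1))) - 5*(-2) = √(-33 + (2 + 1)) + 10 = √(-33 + 3) + 10 = √(-30) + 10 = I*√30 + 10 = 10 + I*√30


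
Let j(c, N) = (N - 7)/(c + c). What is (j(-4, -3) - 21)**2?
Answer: 6241/16 ≈ 390.06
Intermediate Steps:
j(c, N) = (-7 + N)/(2*c) (j(c, N) = (-7 + N)/((2*c)) = (-7 + N)*(1/(2*c)) = (-7 + N)/(2*c))
(j(-4, -3) - 21)**2 = ((1/2)*(-7 - 3)/(-4) - 21)**2 = ((1/2)*(-1/4)*(-10) - 21)**2 = (5/4 - 21)**2 = (-79/4)**2 = 6241/16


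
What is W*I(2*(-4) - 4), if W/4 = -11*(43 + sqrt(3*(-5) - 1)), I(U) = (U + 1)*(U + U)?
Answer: -499488 - 46464*I ≈ -4.9949e+5 - 46464.0*I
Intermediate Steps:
I(U) = 2*U*(1 + U) (I(U) = (1 + U)*(2*U) = 2*U*(1 + U))
W = -1892 - 176*I (W = 4*(-11*(43 + sqrt(3*(-5) - 1))) = 4*(-11*(43 + sqrt(-15 - 1))) = 4*(-11*(43 + sqrt(-16))) = 4*(-11*(43 + 4*I)) = 4*(-473 - 44*I) = -1892 - 176*I ≈ -1892.0 - 176.0*I)
W*I(2*(-4) - 4) = (-1892 - 176*I)*(2*(2*(-4) - 4)*(1 + (2*(-4) - 4))) = (-1892 - 176*I)*(2*(-8 - 4)*(1 + (-8 - 4))) = (-1892 - 176*I)*(2*(-12)*(1 - 12)) = (-1892 - 176*I)*(2*(-12)*(-11)) = (-1892 - 176*I)*264 = -499488 - 46464*I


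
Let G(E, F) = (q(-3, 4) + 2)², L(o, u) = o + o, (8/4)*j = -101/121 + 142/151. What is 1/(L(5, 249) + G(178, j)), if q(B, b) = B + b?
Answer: 1/19 ≈ 0.052632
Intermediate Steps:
j = 1931/36542 (j = (-101/121 + 142/151)/2 = (½)*(1931/18271) = 1931/36542 ≈ 0.052843)
L(o, u) = 2*o
G(E, F) = 9 (G(E, F) = ((-3 + 4) + 2)² = (1 + 2)² = 3² = 9)
1/(L(5, 249) + G(178, j)) = 1/(2*5 + 9) = 1/(10 + 9) = 1/19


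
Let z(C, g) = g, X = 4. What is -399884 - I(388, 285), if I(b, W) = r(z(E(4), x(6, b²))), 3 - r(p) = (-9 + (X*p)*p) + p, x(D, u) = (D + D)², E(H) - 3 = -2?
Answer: -316808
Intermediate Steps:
E(H) = 1 (E(H) = 3 - 2 = 1)
x(D, u) = 4*D² (x(D, u) = (2*D)² = 4*D²)
r(p) = 12 - p - 4*p² (r(p) = 3 - ((-9 + (4*p)*p) + p) = 3 - ((-9 + 4*p²) + p) = 3 - (-9 + p + 4*p²) = 3 + (9 - p - 4*p²) = 12 - p - 4*p²)
I(b, W) = -83076 (I(b, W) = 12 - 4*6² - 4*(4*6²)² = 12 - 4*36 - 4*(4*36)² = 12 - 1*144 - 4*144² = 12 - 144 - 4*20736 = 12 - 144 - 82944 = -83076)
-399884 - I(388, 285) = -399884 - 1*(-83076) = -399884 + 83076 = -316808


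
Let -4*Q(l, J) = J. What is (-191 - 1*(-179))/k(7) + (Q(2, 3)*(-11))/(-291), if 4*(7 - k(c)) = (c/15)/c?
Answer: -283969/162572 ≈ -1.7467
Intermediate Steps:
Q(l, J) = -J/4
k(c) = 419/60 (k(c) = 7 - c/15/(4*c) = 7 - 1/4*1/15 = 7 - 1/60 = 419/60)
(-191 - 1*(-179))/k(7) + (Q(2, 3)*(-11))/(-291) = (-191 - 1*(-179))/(419/60) + (-1/4*3*(-11))/(-291) = (-191 + 179)*(60/419) - 3/4*(-11)*(-1/291) = -12*60/419 + (33/4)*(-1/291) = -720/419 - 11/388 = -283969/162572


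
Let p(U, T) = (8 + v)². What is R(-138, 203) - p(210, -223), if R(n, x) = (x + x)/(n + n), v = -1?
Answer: -6965/138 ≈ -50.471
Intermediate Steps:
R(n, x) = x/n (R(n, x) = (2*x)/((2*n)) = (2*x)*(1/(2*n)) = x/n)
p(U, T) = 49 (p(U, T) = (8 - 1)² = 7² = 49)
R(-138, 203) - p(210, -223) = 203/(-138) - 1*49 = 203*(-1/138) - 49 = -203/138 - 49 = -6965/138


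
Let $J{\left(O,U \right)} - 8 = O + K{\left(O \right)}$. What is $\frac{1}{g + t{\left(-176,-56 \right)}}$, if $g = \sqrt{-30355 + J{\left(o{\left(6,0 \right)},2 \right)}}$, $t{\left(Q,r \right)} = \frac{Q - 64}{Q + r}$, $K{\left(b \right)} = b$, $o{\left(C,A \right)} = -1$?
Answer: $\frac{870}{25524409} - \frac{841 i \sqrt{30349}}{25524409} \approx 3.4085 \cdot 10^{-5} - 0.00574 i$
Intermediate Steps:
$t{\left(Q,r \right)} = \frac{-64 + Q}{Q + r}$
$J{\left(O,U \right)} = 8 + 2 O$ ($J{\left(O,U \right)} = 8 + \left(O + O\right) = 8 + 2 O$)
$g = i \sqrt{30349}$ ($g = \sqrt{-30355 + \left(8 + 2 \left(-1\right)\right)} = \sqrt{-30355 + \left(8 - 2\right)} = \sqrt{-30355 + 6} = \sqrt{-30349} = i \sqrt{30349} \approx 174.21 i$)
$\frac{1}{g + t{\left(-176,-56 \right)}} = \frac{1}{i \sqrt{30349} + \frac{-64 - 176}{-176 - 56}} = \frac{1}{i \sqrt{30349} + \frac{1}{-232} \left(-240\right)} = \frac{1}{i \sqrt{30349} - - \frac{30}{29}} = \frac{1}{i \sqrt{30349} + \frac{30}{29}} = \frac{1}{\frac{30}{29} + i \sqrt{30349}}$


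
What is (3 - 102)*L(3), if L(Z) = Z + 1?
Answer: -396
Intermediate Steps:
L(Z) = 1 + Z
(3 - 102)*L(3) = (3 - 102)*(1 + 3) = -99*4 = -396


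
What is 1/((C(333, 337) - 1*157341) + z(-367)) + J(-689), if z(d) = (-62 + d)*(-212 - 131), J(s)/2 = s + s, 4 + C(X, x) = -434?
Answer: -29301793/10632 ≈ -2756.0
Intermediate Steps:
C(X, x) = -438 (C(X, x) = -4 - 434 = -438)
J(s) = 4*s (J(s) = 2*(s + s) = 2*(2*s) = 4*s)
z(d) = 21266 - 343*d (z(d) = (-62 + d)*(-343) = 21266 - 343*d)
1/((C(333, 337) - 1*157341) + z(-367)) + J(-689) = 1/((-438 - 1*157341) + (21266 - 343*(-367))) + 4*(-689) = 1/((-438 - 157341) + (21266 + 125881)) - 2756 = 1/(-157779 + 147147) - 2756 = 1/(-10632) - 2756 = -1/10632 - 2756 = -29301793/10632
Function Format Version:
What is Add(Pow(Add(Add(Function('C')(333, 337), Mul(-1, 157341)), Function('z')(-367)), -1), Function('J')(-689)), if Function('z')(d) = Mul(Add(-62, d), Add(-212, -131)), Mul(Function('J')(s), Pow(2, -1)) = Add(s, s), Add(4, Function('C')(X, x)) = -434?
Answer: Rational(-29301793, 10632) ≈ -2756.0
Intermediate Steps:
Function('C')(X, x) = -438 (Function('C')(X, x) = Add(-4, -434) = -438)
Function('J')(s) = Mul(4, s) (Function('J')(s) = Mul(2, Add(s, s)) = Mul(2, Mul(2, s)) = Mul(4, s))
Function('z')(d) = Add(21266, Mul(-343, d)) (Function('z')(d) = Mul(Add(-62, d), -343) = Add(21266, Mul(-343, d)))
Add(Pow(Add(Add(Function('C')(333, 337), Mul(-1, 157341)), Function('z')(-367)), -1), Function('J')(-689)) = Add(Pow(Add(Add(-438, Mul(-1, 157341)), Add(21266, Mul(-343, -367))), -1), Mul(4, -689)) = Add(Pow(Add(Add(-438, -157341), Add(21266, 125881)), -1), -2756) = Add(Pow(Add(-157779, 147147), -1), -2756) = Add(Pow(-10632, -1), -2756) = Add(Rational(-1, 10632), -2756) = Rational(-29301793, 10632)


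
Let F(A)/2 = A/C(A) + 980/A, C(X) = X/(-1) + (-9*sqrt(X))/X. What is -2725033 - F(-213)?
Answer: (-580430069*sqrt(213) + 2925945830363*I)/(213*(sqrt(213) - 5041*I)) ≈ -2.725e+6 - 0.0057907*I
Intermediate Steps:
C(X) = -X - 9/sqrt(X) (C(X) = X*(-1) - 9/sqrt(X) = -X - 9/sqrt(X))
F(A) = 1960/A + 2*A/(-A - 9/sqrt(A)) (F(A) = 2*(A/(-A - 9/sqrt(A)) + 980/A) = 2*(980/A + A/(-A - 9/sqrt(A))) = 1960/A + 2*A/(-A - 9/sqrt(A)))
-2725033 - F(-213) = -2725033 - 2*(8820 - (-213)**(5/2) + 980*(-213)**(3/2))/((-213)*(9 + (-213)**(3/2))) = -2725033 - 2*(-1)*(8820 - 45369*I*sqrt(213) + 980*(-213*I*sqrt(213)))/(213*(9 - 213*I*sqrt(213))) = -2725033 - 2*(-1)*(8820 - 45369*I*sqrt(213) - 208740*I*sqrt(213))/(213*(9 - 213*I*sqrt(213))) = -2725033 - 2*(-1)*(8820 - 254109*I*sqrt(213))/(213*(9 - 213*I*sqrt(213))) = -2725033 - (-2)*(8820 - 254109*I*sqrt(213))/(213*(9 - 213*I*sqrt(213))) = -2725033 + 2*(8820 - 254109*I*sqrt(213))/(213*(9 - 213*I*sqrt(213)))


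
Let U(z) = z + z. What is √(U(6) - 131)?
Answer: I*√119 ≈ 10.909*I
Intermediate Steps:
U(z) = 2*z
√(U(6) - 131) = √(2*6 - 131) = √(12 - 131) = √(-119) = I*√119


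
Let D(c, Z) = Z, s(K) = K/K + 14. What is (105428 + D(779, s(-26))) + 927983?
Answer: 1033426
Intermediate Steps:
s(K) = 15 (s(K) = 1 + 14 = 15)
(105428 + D(779, s(-26))) + 927983 = (105428 + 15) + 927983 = 105443 + 927983 = 1033426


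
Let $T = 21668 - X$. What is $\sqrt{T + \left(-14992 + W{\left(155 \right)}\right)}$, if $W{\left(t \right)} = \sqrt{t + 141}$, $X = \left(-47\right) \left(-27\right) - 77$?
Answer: $\sqrt{5484 + 2 \sqrt{74}} \approx 74.17$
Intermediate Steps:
$X = 1192$ ($X = 1269 - 77 = 1192$)
$W{\left(t \right)} = \sqrt{141 + t}$
$T = 20476$ ($T = 21668 - 1192 = 20476$)
$\sqrt{T + \left(-14992 + W{\left(155 \right)}\right)} = \sqrt{20476 - \left(14992 - \sqrt{141 + 155}\right)} = \sqrt{20476 - \left(14992 - \sqrt{296}\right)} = \sqrt{20476 - \left(14992 - 2 \sqrt{74}\right)} = \sqrt{5484 + 2 \sqrt{74}}$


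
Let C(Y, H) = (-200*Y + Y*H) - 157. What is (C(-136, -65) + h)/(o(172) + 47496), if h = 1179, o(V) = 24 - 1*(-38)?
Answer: 18531/23779 ≈ 0.77930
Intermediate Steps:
C(Y, H) = -157 - 200*Y + H*Y (C(Y, H) = (-200*Y + H*Y) - 157 = -157 - 200*Y + H*Y)
o(V) = 62 (o(V) = 24 + 38 = 62)
(C(-136, -65) + h)/(o(172) + 47496) = ((-157 - 200*(-136) - 65*(-136)) + 1179)/(62 + 47496) = ((-157 + 27200 + 8840) + 1179)/47558 = (35883 + 1179)*(1/47558) = 37062*(1/47558) = 18531/23779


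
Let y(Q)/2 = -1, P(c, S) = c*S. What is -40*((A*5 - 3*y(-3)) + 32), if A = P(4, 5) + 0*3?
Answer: -5520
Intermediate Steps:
P(c, S) = S*c
y(Q) = -2 (y(Q) = 2*(-1) = -2)
A = 20 (A = 5*4 + 0*3 = 20 + 0 = 20)
-40*((A*5 - 3*y(-3)) + 32) = -40*((20*5 - 3*(-2)) + 32) = -40*((100 + 6) + 32) = -40*(106 + 32) = -40*138 = -5520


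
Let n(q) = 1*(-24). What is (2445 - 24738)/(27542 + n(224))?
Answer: -22293/27518 ≈ -0.81012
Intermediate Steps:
n(q) = -24
(2445 - 24738)/(27542 + n(224)) = (2445 - 24738)/(27542 - 24) = -22293/27518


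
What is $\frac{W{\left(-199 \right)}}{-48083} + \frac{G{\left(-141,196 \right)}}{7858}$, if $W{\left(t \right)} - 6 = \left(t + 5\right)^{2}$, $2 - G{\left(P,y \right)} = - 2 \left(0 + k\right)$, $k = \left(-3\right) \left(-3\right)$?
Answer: $- \frac{147414588}{188918107} \approx -0.78031$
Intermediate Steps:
$k = 9$
$G{\left(P,y \right)} = 20$ ($G{\left(P,y \right)} = 2 - - 2 \left(0 + 9\right) = 2 - \left(-2\right) 9 = 2 - -18 = 2 + 18 = 20$)
$W{\left(t \right)} = 6 + \left(5 + t\right)^{2}$ ($W{\left(t \right)} = 6 + \left(t + 5\right)^{2} = 6 + \left(5 + t\right)^{2}$)
$\frac{W{\left(-199 \right)}}{-48083} + \frac{G{\left(-141,196 \right)}}{7858} = \frac{6 + \left(5 - 199\right)^{2}}{-48083} + \frac{20}{7858} = \left(6 + \left(-194\right)^{2}\right) \left(- \frac{1}{48083}\right) + 20 \cdot \frac{1}{7858} = \left(6 + 37636\right) \left(- \frac{1}{48083}\right) + \frac{10}{3929} = 37642 \left(- \frac{1}{48083}\right) + \frac{10}{3929} = - \frac{37642}{48083} + \frac{10}{3929} = - \frac{147414588}{188918107}$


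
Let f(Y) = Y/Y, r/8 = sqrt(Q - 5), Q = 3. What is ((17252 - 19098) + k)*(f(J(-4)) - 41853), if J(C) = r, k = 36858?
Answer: -1465322224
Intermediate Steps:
r = 8*I*sqrt(2) (r = 8*sqrt(3 - 5) = 8*sqrt(-2) = 8*(I*sqrt(2)) = 8*I*sqrt(2) ≈ 11.314*I)
J(C) = 8*I*sqrt(2)
f(Y) = 1
((17252 - 19098) + k)*(f(J(-4)) - 41853) = ((17252 - 19098) + 36858)*(1 - 41853) = (-1846 + 36858)*(-41852) = 35012*(-41852) = -1465322224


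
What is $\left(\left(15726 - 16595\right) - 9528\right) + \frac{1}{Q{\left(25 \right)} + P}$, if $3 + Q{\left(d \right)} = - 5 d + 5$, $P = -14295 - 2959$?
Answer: $- \frac{180668670}{17377} \approx -10397.0$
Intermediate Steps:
$P = -17254$
$Q{\left(d \right)} = 2 - 5 d$ ($Q{\left(d \right)} = -3 - \left(-5 + 5 d\right) = 2 - 5 d$)
$\left(\left(15726 - 16595\right) - 9528\right) + \frac{1}{Q{\left(25 \right)} + P} = \left(\left(15726 - 16595\right) - 9528\right) + \frac{1}{\left(2 - 125\right) - 17254} = \left(-869 - 9528\right) + \frac{1}{-123 - 17254} = -10397 + \frac{1}{-17377} = -10397 - \frac{1}{17377} = - \frac{180668670}{17377}$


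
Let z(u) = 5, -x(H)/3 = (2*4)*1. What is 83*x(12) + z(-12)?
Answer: -1987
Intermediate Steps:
x(H) = -24 (x(H) = -3*2*4 = -24)
83*x(12) + z(-12) = 83*(-24) + 5 = -1992 + 5 = -1987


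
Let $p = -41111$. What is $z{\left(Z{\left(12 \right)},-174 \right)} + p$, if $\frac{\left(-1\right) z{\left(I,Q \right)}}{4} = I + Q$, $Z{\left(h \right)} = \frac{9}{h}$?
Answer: $-40418$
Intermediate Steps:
$z{\left(I,Q \right)} = - 4 I - 4 Q$ ($z{\left(I,Q \right)} = - 4 \left(I + Q\right) = - 4 I - 4 Q$)
$z{\left(Z{\left(12 \right)},-174 \right)} + p = \left(- 4 \cdot \frac{9}{12} - -696\right) - 41111 = \left(- 4 \cdot 9 \cdot \frac{1}{12} + 696\right) - 41111 = \left(\left(-4\right) \frac{3}{4} + 696\right) - 41111 = \left(-3 + 696\right) - 41111 = 693 - 41111 = -40418$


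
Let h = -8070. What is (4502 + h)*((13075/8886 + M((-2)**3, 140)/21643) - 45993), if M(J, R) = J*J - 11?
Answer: 15779616327804904/96159849 ≈ 1.6410e+8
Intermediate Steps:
M(J, R) = -11 + J**2 (M(J, R) = J**2 - 11 = -11 + J**2)
(4502 + h)*((13075/8886 + M((-2)**3, 140)/21643) - 45993) = (4502 - 8070)*((13075/8886 + (-11 + ((-2)**3)**2)/21643) - 45993) = -3568*((13075*(1/8886) + (-11 + (-8)**2)*(1/21643)) - 45993) = -3568*((13075/8886 + (-11 + 64)*(1/21643)) - 45993) = -3568*((13075/8886 + 53*(1/21643)) - 45993) = -3568*((13075/8886 + 53/21643) - 45993) = -3568*(283453183/192319698 - 45993) = -3568*(-8845076416931/192319698) = 15779616327804904/96159849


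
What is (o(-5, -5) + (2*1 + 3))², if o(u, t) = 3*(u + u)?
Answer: 625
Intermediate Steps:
o(u, t) = 6*u (o(u, t) = 3*(2*u) = 6*u)
(o(-5, -5) + (2*1 + 3))² = (6*(-5) + (2*1 + 3))² = (-30 + (2 + 3))² = (-30 + 5)² = (-25)² = 625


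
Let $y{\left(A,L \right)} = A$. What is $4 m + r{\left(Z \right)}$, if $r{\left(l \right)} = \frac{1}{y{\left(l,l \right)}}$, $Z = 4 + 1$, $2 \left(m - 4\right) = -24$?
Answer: $- \frac{159}{5} \approx -31.8$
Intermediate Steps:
$m = -8$ ($m = 4 + \frac{1}{2} \left(-24\right) = 4 - 12 = -8$)
$Z = 5$
$r{\left(l \right)} = \frac{1}{l}$
$4 m + r{\left(Z \right)} = 4 \left(-8\right) + \frac{1}{5} = -32 + \frac{1}{5} = - \frac{159}{5}$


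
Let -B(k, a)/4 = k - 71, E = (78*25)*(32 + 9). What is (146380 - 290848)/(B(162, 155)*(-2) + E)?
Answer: -72234/40339 ≈ -1.7907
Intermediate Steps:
E = 79950 (E = 1950*41 = 79950)
B(k, a) = 284 - 4*k (B(k, a) = -4*(k - 71) = -4*(-71 + k) = 284 - 4*k)
(146380 - 290848)/(B(162, 155)*(-2) + E) = (146380 - 290848)/((284 - 4*162)*(-2) + 79950) = -144468/((284 - 648)*(-2) + 79950) = -144468/(-364*(-2) + 79950) = -144468/(728 + 79950) = -144468/80678 = -144468*1/80678 = -72234/40339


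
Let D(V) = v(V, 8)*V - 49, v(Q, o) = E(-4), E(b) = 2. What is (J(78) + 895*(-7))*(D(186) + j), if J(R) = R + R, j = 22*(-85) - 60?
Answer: 9817163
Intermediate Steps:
v(Q, o) = 2
j = -1930 (j = -1870 - 60 = -1930)
D(V) = -49 + 2*V (D(V) = 2*V - 49 = -49 + 2*V)
J(R) = 2*R
(J(78) + 895*(-7))*(D(186) + j) = (2*78 + 895*(-7))*((-49 + 2*186) - 1930) = (156 - 6265)*((-49 + 372) - 1930) = -6109*(323 - 1930) = -6109*(-1607) = 9817163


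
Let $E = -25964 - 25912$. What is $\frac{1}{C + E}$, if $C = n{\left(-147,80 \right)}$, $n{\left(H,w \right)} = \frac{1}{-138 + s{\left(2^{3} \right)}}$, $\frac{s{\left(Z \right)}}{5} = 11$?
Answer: $- \frac{83}{4305709} \approx -1.9277 \cdot 10^{-5}$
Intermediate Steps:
$s{\left(Z \right)} = 55$ ($s{\left(Z \right)} = 5 \cdot 11 = 55$)
$n{\left(H,w \right)} = - \frac{1}{83}$ ($n{\left(H,w \right)} = \frac{1}{-138 + 55} = \frac{1}{-83} = - \frac{1}{83}$)
$C = - \frac{1}{83} \approx -0.012048$
$E = -51876$ ($E = -25964 - 25912 = -51876$)
$\frac{1}{C + E} = \frac{1}{- \frac{1}{83} - 51876} = \frac{1}{- \frac{4305709}{83}} = - \frac{83}{4305709}$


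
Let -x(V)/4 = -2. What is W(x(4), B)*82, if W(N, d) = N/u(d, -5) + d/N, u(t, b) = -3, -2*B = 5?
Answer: -5863/24 ≈ -244.29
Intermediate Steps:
B = -5/2 (B = -1/2*5 = -5/2 ≈ -2.5000)
x(V) = 8 (x(V) = -4*(-2) = 8)
W(N, d) = -N/3 + d/N (W(N, d) = N/(-3) + d/N = N*(-1/3) + d/N = -N/3 + d/N)
W(x(4), B)*82 = (-1/3*8 - 5/2/8)*82 = (-8/3 - 5/2*1/8)*82 = (-8/3 - 5/16)*82 = -143/48*82 = -5863/24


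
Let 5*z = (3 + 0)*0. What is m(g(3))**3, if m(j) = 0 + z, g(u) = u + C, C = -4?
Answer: 0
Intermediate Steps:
z = 0 (z = ((3 + 0)*0)/5 = (3*0)/5 = (1/5)*0 = 0)
g(u) = -4 + u (g(u) = u - 4 = -4 + u)
m(j) = 0 (m(j) = 0 + 0 = 0)
m(g(3))**3 = 0**3 = 0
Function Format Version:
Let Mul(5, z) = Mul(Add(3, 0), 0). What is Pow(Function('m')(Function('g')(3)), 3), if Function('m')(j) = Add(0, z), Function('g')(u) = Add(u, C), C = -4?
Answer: 0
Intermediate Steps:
z = 0 (z = Mul(Rational(1, 5), Mul(Add(3, 0), 0)) = Mul(Rational(1, 5), Mul(3, 0)) = Mul(Rational(1, 5), 0) = 0)
Function('g')(u) = Add(-4, u) (Function('g')(u) = Add(u, -4) = Add(-4, u))
Function('m')(j) = 0 (Function('m')(j) = Add(0, 0) = 0)
Pow(Function('m')(Function('g')(3)), 3) = Pow(0, 3) = 0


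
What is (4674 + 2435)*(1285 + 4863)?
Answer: 43706132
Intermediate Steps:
(4674 + 2435)*(1285 + 4863) = 7109*6148 = 43706132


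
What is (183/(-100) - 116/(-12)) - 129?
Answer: -36349/300 ≈ -121.16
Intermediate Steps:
(183/(-100) - 116/(-12)) - 129 = (183*(-1/100) - 116*(-1/12)) - 129 = (-183/100 + 29/3) - 129 = 2351/300 - 129 = -36349/300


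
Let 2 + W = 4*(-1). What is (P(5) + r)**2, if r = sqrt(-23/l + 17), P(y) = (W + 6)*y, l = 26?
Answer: 419/26 ≈ 16.115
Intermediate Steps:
W = -6 (W = -2 + 4*(-1) = -2 - 4 = -6)
P(y) = 0 (P(y) = (-6 + 6)*y = 0*y = 0)
r = sqrt(10894)/26 (r = sqrt(-23/26 + 17) = sqrt(419/26) = sqrt(10894)/26 ≈ 4.0144)
(P(5) + r)**2 = (0 + sqrt(10894)/26)**2 = (sqrt(10894)/26)**2 = 419/26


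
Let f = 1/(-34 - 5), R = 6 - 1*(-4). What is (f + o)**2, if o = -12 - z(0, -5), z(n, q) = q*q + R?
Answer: 3363556/1521 ≈ 2211.4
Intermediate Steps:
R = 10 (R = 6 + 4 = 10)
z(n, q) = 10 + q**2 (z(n, q) = q*q + 10 = q**2 + 10 = 10 + q**2)
o = -47 (o = -12 - (10 + (-5)**2) = -12 - (10 + 25) = -12 - 1*35 = -12 - 35 = -47)
f = -1/39 (f = 1/(-39) = -1/39 ≈ -0.025641)
(f + o)**2 = (-1/39 - 47)**2 = (-1834/39)**2 = 3363556/1521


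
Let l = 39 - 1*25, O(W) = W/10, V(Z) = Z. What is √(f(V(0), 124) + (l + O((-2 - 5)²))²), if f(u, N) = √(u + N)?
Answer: √(35721 + 200*√31)/10 ≈ 19.192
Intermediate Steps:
f(u, N) = √(N + u)
O(W) = W/10 (O(W) = W*(⅒) = W/10)
l = 14 (l = 39 - 25 = 14)
√(f(V(0), 124) + (l + O((-2 - 5)²))²) = √(√(124 + 0) + (14 + (-2 - 5)²/10)²) = √(√124 + (14 + (⅒)*(-7)²)²) = √(2*√31 + (14 + (⅒)*49)²) = √(2*√31 + (14 + 49/10)²) = √(2*√31 + (189/10)²) = √(2*√31 + 35721/100) = √(35721/100 + 2*√31)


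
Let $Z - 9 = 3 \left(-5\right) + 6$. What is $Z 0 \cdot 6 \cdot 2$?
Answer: $0$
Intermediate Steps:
$Z = 0$ ($Z = 9 + \left(3 \left(-5\right) + 6\right) = 9 + \left(-15 + 6\right) = 9 - 9 = 0$)
$Z 0 \cdot 6 \cdot 2 = 0 \cdot 0 \cdot 6 \cdot 2 = 0 \cdot 12 = 0$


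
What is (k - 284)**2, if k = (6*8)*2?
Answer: 35344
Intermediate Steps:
k = 96 (k = 48*2 = 96)
(k - 284)**2 = (96 - 284)**2 = (-188)**2 = 35344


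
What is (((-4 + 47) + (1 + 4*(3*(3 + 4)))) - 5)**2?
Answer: 15129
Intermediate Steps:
(((-4 + 47) + (1 + 4*(3*(3 + 4)))) - 5)**2 = ((43 + (1 + 4*(3*7))) - 5)**2 = ((43 + (1 + 4*21)) - 5)**2 = ((43 + (1 + 84)) - 5)**2 = ((43 + 85) - 5)**2 = (128 - 5)**2 = 123**2 = 15129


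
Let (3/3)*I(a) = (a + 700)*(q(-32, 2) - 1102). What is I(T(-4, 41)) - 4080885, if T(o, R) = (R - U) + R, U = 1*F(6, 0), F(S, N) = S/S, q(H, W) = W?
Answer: -4939985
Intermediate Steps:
F(S, N) = 1
U = 1 (U = 1*1 = 1)
T(o, R) = -1 + 2*R (T(o, R) = (R - 1*1) + R = (R - 1) + R = (-1 + R) + R = -1 + 2*R)
I(a) = -770000 - 1100*a (I(a) = (a + 700)*(2 - 1102) = (700 + a)*(-1100) = -770000 - 1100*a)
I(T(-4, 41)) - 4080885 = (-770000 - 1100*(-1 + 2*41)) - 4080885 = (-770000 - 1100*(-1 + 82)) - 4080885 = (-770000 - 1100*81) - 4080885 = (-770000 - 89100) - 4080885 = -859100 - 4080885 = -4939985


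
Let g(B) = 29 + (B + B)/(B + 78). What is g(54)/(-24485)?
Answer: -328/269335 ≈ -0.0012178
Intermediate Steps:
g(B) = 29 + 2*B/(78 + B) (g(B) = 29 + (2*B)/(78 + B) = 29 + 2*B/(78 + B))
g(54)/(-24485) = ((2262 + 31*54)/(78 + 54))/(-24485) = ((2262 + 1674)/132)*(-1/24485) = ((1/132)*3936)*(-1/24485) = (328/11)*(-1/24485) = -328/269335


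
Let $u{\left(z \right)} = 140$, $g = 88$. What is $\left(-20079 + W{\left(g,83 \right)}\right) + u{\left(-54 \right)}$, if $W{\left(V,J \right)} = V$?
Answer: $-19851$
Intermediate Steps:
$\left(-20079 + W{\left(g,83 \right)}\right) + u{\left(-54 \right)} = \left(-20079 + 88\right) + 140 = -19991 + 140 = -19851$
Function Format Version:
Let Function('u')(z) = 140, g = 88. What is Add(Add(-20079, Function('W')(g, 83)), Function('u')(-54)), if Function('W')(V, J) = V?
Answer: -19851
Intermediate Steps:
Add(Add(-20079, Function('W')(g, 83)), Function('u')(-54)) = Add(Add(-20079, 88), 140) = Add(-19991, 140) = -19851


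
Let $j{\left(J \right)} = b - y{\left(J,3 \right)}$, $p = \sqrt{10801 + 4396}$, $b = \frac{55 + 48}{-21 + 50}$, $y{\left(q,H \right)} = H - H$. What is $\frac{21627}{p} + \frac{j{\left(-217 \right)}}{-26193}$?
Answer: $- \frac{103}{759597} + \frac{21627 \sqrt{15197}}{15197} \approx 175.44$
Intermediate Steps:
$y{\left(q,H \right)} = 0$
$b = \frac{103}{29} \approx 3.5517$
$p = \sqrt{15197} \approx 123.28$
$j{\left(J \right)} = \frac{103}{29}$ ($j{\left(J \right)} = \frac{103}{29} - 0 = \frac{103}{29} + 0 = \frac{103}{29}$)
$\frac{21627}{p} + \frac{j{\left(-217 \right)}}{-26193} = \frac{21627}{\sqrt{15197}} + \frac{103}{29 \left(-26193\right)} = 21627 \frac{\sqrt{15197}}{15197} + \frac{103}{29} \left(- \frac{1}{26193}\right) = \frac{21627 \sqrt{15197}}{15197} - \frac{103}{759597} = - \frac{103}{759597} + \frac{21627 \sqrt{15197}}{15197}$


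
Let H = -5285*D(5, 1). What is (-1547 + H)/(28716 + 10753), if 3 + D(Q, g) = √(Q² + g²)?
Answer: 14308/39469 - 5285*√26/39469 ≈ -0.32026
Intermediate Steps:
D(Q, g) = -3 + √(Q² + g²)
H = 15855 - 5285*√26 (H = -5285*(-3 + √(5² + 1²)) = -5285*(-3 + √(25 + 1)) = -5285*(-3 + √26) = 15855 - 5285*√26 ≈ -11093.)
(-1547 + H)/(28716 + 10753) = (-1547 + (15855 - 5285*√26))/(28716 + 10753) = (14308 - 5285*√26)/39469 = (14308 - 5285*√26)*(1/39469) = 14308/39469 - 5285*√26/39469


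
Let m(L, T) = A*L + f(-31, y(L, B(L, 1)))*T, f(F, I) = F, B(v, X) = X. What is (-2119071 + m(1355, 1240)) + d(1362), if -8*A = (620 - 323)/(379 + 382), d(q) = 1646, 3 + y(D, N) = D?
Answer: -13125308555/6088 ≈ -2.1559e+6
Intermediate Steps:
y(D, N) = -3 + D
A = -297/6088 (A = -(620 - 323)/(8*(379 + 382)) = -297/(8*761) = -1/8*297/761 = -297/6088 ≈ -0.048784)
m(L, T) = -31*T - 297*L/6088 (m(L, T) = -297*L/6088 - 31*T = -31*T - 297*L/6088)
(-2119071 + m(1355, 1240)) + d(1362) = (-2119071 + (-31*1240 - 297/6088*1355)) + 1646 = (-2119071 + (-38440 - 402435/6088)) + 1646 = (-2119071 - 234425155/6088) + 1646 = -13135329403/6088 + 1646 = -13125308555/6088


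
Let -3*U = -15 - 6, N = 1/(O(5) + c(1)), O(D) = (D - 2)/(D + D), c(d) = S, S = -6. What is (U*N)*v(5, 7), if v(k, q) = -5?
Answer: 350/57 ≈ 6.1404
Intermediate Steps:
c(d) = -6
O(D) = (-2 + D)/(2*D) (O(D) = (-2 + D)/((2*D)) = (-2 + D)*(1/(2*D)) = (-2 + D)/(2*D))
N = -10/57 (N = 1/((½)*(-2 + 5)/5 - 6) = 1/((½)*(⅕)*3 - 6) = 1/(3/10 - 6) = 1/(-57/10) = -10/57 ≈ -0.17544)
U = 7 (U = -(-15 - 6)/3 = -⅓*(-21) = 7)
(U*N)*v(5, 7) = (7*(-10/57))*(-5) = -70/57*(-5) = 350/57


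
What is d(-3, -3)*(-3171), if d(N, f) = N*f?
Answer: -28539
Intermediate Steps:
d(-3, -3)*(-3171) = -3*(-3)*(-3171) = 9*(-3171) = -28539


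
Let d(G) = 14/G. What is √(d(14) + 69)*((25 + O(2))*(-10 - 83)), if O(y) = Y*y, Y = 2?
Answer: -2697*√70 ≈ -22565.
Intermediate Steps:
O(y) = 2*y
√(d(14) + 69)*((25 + O(2))*(-10 - 83)) = √(14/14 + 69)*((25 + 2*2)*(-10 - 83)) = √(14*(1/14) + 69)*((25 + 4)*(-93)) = √(1 + 69)*(29*(-93)) = √70*(-2697) = -2697*√70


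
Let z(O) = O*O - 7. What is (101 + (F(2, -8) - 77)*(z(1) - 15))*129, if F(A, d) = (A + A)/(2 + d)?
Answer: 223428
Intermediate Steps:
z(O) = -7 + O² (z(O) = O² - 7 = -7 + O²)
F(A, d) = 2*A/(2 + d) (F(A, d) = (2*A)/(2 + d) = 2*A/(2 + d))
(101 + (F(2, -8) - 77)*(z(1) - 15))*129 = (101 + (2*2/(2 - 8) - 77)*((-7 + 1²) - 15))*129 = (101 + (2*2/(-6) - 77)*((-7 + 1) - 15))*129 = (101 + (2*2*(-⅙) - 77)*(-6 - 15))*129 = (101 + (-⅔ - 77)*(-21))*129 = (101 - 233/3*(-21))*129 = (101 + 1631)*129 = 1732*129 = 223428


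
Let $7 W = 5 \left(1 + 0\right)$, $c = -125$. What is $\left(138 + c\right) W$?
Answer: $\frac{65}{7} \approx 9.2857$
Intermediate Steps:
$W = \frac{5}{7}$ ($W = \frac{5 \left(1 + 0\right)}{7} = \frac{5 \cdot 1}{7} = \frac{1}{7} \cdot 5 = \frac{5}{7} \approx 0.71429$)
$\left(138 + c\right) W = \left(138 - 125\right) \frac{5}{7} = 13 \cdot \frac{5}{7} = \frac{65}{7}$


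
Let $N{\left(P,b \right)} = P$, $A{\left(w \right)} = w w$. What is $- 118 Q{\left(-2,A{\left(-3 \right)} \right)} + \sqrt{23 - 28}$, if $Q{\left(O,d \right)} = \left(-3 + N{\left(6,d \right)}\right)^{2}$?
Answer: $-1062 + i \sqrt{5} \approx -1062.0 + 2.2361 i$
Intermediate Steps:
$A{\left(w \right)} = w^{2}$
$Q{\left(O,d \right)} = 9$ ($Q{\left(O,d \right)} = \left(-3 + 6\right)^{2} = 3^{2} = 9$)
$- 118 Q{\left(-2,A{\left(-3 \right)} \right)} + \sqrt{23 - 28} = \left(-118\right) 9 + \sqrt{23 - 28} = -1062 + \sqrt{-5} = -1062 + i \sqrt{5}$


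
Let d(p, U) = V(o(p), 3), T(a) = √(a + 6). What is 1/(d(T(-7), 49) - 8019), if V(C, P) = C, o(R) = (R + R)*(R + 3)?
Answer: -8021/64336477 - 6*I/64336477 ≈ -0.00012467 - 9.326e-8*I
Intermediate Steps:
o(R) = 2*R*(3 + R) (o(R) = (2*R)*(3 + R) = 2*R*(3 + R))
T(a) = √(6 + a)
d(p, U) = 2*p*(3 + p)
1/(d(T(-7), 49) - 8019) = 1/(2*√(6 - 7)*(3 + √(6 - 7)) - 8019) = 1/(2*√(-1)*(3 + √(-1)) - 8019) = 1/(2*I*(3 + I) - 8019) = 1/(-8019 + 2*I*(3 + I))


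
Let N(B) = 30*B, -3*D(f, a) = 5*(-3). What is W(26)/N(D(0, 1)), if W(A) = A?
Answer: 13/75 ≈ 0.17333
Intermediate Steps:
D(f, a) = 5 (D(f, a) = -5*(-3)/3 = -1/3*(-15) = 5)
W(26)/N(D(0, 1)) = 26/((30*5)) = 26/150 = 26*(1/150) = 13/75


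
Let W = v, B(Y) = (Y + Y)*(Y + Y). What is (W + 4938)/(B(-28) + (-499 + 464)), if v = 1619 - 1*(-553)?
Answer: 7110/3101 ≈ 2.2928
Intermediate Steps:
B(Y) = 4*Y**2 (B(Y) = (2*Y)*(2*Y) = 4*Y**2)
v = 2172 (v = 1619 + 553 = 2172)
W = 2172
(W + 4938)/(B(-28) + (-499 + 464)) = (2172 + 4938)/(4*(-28)**2 + (-499 + 464)) = 7110/(4*784 - 35) = 7110/(3136 - 35) = 7110/3101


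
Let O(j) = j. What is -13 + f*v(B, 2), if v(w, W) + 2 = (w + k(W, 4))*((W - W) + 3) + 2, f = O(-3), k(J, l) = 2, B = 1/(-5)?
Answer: -146/5 ≈ -29.200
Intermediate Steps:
B = -⅕ ≈ -0.20000
f = -3
v(w, W) = 6 + 3*w (v(w, W) = -2 + ((w + 2)*((W - W) + 3) + 2) = -2 + ((2 + w)*(0 + 3) + 2) = -2 + ((2 + w)*3 + 2) = -2 + ((6 + 3*w) + 2) = -2 + (8 + 3*w) = 6 + 3*w)
-13 + f*v(B, 2) = -13 - 3*(6 + 3*(-⅕)) = -13 - 3*(6 - ⅗) = -13 - 3*27/5 = -13 - 81/5 = -146/5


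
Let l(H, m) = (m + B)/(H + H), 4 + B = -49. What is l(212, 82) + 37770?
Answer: 16014509/424 ≈ 37770.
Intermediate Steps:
B = -53 (B = -4 - 49 = -53)
l(H, m) = (-53 + m)/(2*H) (l(H, m) = (m - 53)/(H + H) = (-53 + m)/((2*H)) = (-53 + m)*(1/(2*H)) = (-53 + m)/(2*H))
l(212, 82) + 37770 = (½)*(-53 + 82)/212 + 37770 = (½)*(1/212)*29 + 37770 = 29/424 + 37770 = 16014509/424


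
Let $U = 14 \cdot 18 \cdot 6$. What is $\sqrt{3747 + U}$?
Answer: $\sqrt{5259} \approx 72.519$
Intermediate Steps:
$U = 1512$ ($U = 252 \cdot 6 = 1512$)
$\sqrt{3747 + U} = \sqrt{3747 + 1512} = \sqrt{5259}$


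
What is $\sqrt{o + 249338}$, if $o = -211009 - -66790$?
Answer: $\sqrt{105119} \approx 324.22$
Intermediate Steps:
$o = -144219$ ($o = -211009 + 66790 = -144219$)
$\sqrt{o + 249338} = \sqrt{-144219 + 249338} = \sqrt{105119}$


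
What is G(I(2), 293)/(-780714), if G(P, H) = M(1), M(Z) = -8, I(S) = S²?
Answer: 4/390357 ≈ 1.0247e-5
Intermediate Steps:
G(P, H) = -8
G(I(2), 293)/(-780714) = -8/(-780714) = -8*(-1/780714) = 4/390357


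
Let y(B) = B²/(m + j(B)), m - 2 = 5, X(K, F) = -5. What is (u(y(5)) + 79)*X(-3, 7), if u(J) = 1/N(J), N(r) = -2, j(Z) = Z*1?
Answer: -785/2 ≈ -392.50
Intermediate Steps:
j(Z) = Z
m = 7 (m = 2 + 5 = 7)
y(B) = B²/(7 + B)
u(J) = -½ (u(J) = 1/(-2) = -½)
(u(y(5)) + 79)*X(-3, 7) = (-½ + 79)*(-5) = (157/2)*(-5) = -785/2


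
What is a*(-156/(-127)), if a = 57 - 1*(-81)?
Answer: 21528/127 ≈ 169.51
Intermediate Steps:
a = 138 (a = 57 + 81 = 138)
a*(-156/(-127)) = 138*(-156/(-127)) = 138*(-156*(-1/127)) = 138*(156/127) = 21528/127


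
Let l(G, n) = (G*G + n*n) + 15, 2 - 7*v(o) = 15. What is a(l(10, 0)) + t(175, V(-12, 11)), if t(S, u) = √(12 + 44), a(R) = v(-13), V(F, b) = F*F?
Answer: -13/7 + 2*√14 ≈ 5.6262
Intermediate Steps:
v(o) = -13/7 (v(o) = 2/7 - ⅐*15 = 2/7 - 15/7 = -13/7)
l(G, n) = 15 + G² + n² (l(G, n) = (G² + n²) + 15 = 15 + G² + n²)
V(F, b) = F²
a(R) = -13/7
t(S, u) = 2*√14 (t(S, u) = √56 = 2*√14)
a(l(10, 0)) + t(175, V(-12, 11)) = -13/7 + 2*√14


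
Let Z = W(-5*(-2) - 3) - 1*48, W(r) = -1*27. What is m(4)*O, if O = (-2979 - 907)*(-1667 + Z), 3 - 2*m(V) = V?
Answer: -3384706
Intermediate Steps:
m(V) = 3/2 - V/2
W(r) = -27
Z = -75 (Z = -27 - 1*48 = -27 - 48 = -75)
O = 6769412 (O = (-2979 - 907)*(-1667 - 75) = -3886*(-1742) = 6769412)
m(4)*O = (3/2 - 1/2*4)*6769412 = (3/2 - 2)*6769412 = -1/2*6769412 = -3384706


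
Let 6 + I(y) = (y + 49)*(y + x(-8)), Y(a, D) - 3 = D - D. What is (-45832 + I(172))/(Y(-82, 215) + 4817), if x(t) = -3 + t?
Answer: -10257/4820 ≈ -2.1280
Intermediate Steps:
Y(a, D) = 3 (Y(a, D) = 3 + (D - D) = 3 + 0 = 3)
I(y) = -6 + (-11 + y)*(49 + y) (I(y) = -6 + (y + 49)*(y + (-3 - 8)) = -6 + (49 + y)*(y - 11) = -6 + (49 + y)*(-11 + y) = -6 + (-11 + y)*(49 + y))
(-45832 + I(172))/(Y(-82, 215) + 4817) = (-45832 + (-545 + 172² + 38*172))/(3 + 4817) = (-45832 + (-545 + 29584 + 6536))/4820 = (-45832 + 35575)*(1/4820) = -10257*1/4820 = -10257/4820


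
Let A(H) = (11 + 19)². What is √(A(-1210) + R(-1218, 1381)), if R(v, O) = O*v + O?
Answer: I*√1679777 ≈ 1296.1*I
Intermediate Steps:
A(H) = 900 (A(H) = 30² = 900)
R(v, O) = O + O*v
√(A(-1210) + R(-1218, 1381)) = √(900 + 1381*(1 - 1218)) = √(900 + 1381*(-1217)) = √(900 - 1680677) = √(-1679777) = I*√1679777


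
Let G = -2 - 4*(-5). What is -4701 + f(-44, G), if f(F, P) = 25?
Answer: -4676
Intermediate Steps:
G = 18 (G = -2 + 20 = 18)
-4701 + f(-44, G) = -4701 + 25 = -4676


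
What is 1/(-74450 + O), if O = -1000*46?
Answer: -1/120450 ≈ -8.3022e-6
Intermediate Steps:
O = -46000
1/(-74450 + O) = 1/(-74450 - 46000) = 1/(-120450) = -1/120450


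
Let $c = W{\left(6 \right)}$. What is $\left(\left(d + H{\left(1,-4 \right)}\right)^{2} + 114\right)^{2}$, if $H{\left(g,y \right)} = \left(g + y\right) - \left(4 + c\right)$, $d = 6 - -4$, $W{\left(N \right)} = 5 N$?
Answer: $710649$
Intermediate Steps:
$c = 30$ ($c = 5 \cdot 6 = 30$)
$d = 10$ ($d = 6 + 4 = 10$)
$H{\left(g,y \right)} = -34 + g + y$ ($H{\left(g,y \right)} = \left(g + y\right) - 34 = -34 + g + y$)
$\left(\left(d + H{\left(1,-4 \right)}\right)^{2} + 114\right)^{2} = \left(\left(10 - 37\right)^{2} + 114\right)^{2} = \left(\left(-27\right)^{2} + 114\right)^{2} = \left(729 + 114\right)^{2} = 843^{2} = 710649$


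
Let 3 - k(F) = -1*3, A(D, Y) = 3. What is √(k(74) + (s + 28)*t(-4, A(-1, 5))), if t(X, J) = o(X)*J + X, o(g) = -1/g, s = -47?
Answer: √271/2 ≈ 8.2310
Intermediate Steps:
t(X, J) = X - J/X (t(X, J) = (-1/X)*J + X = -J/X + X = X - J/X)
k(F) = 6 (k(F) = 3 - (-1)*3 = 3 - 1*(-3) = 3 + 3 = 6)
√(k(74) + (s + 28)*t(-4, A(-1, 5))) = √(6 + (-47 + 28)*(-4 - 1*3/(-4))) = √(6 - 19*(-4 - 1*3*(-¼))) = √(6 - 19*(-4 + ¾)) = √(6 - 19*(-13/4)) = √(6 + 247/4) = √(271/4) = √271/2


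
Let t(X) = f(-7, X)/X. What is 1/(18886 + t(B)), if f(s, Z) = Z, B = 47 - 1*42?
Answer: 1/18887 ≈ 5.2946e-5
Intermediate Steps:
B = 5 (B = 47 - 42 = 5)
t(X) = 1 (t(X) = X/X = 1)
1/(18886 + t(B)) = 1/(18886 + 1) = 1/18887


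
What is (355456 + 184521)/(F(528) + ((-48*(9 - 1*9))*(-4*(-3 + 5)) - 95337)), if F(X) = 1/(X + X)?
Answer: -570215712/100675871 ≈ -5.6639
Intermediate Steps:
F(X) = 1/(2*X)
(355456 + 184521)/(F(528) + ((-48*(9 - 1*9))*(-4*(-3 + 5)) - 95337)) = (355456 + 184521)/((½)/528 + ((-48*(9 - 1*9))*(-4*(-3 + 5)) - 95337)) = 539977/((½)*(1/528) + ((-48*(9 - 9))*(-4*2) - 95337)) = 539977/(1/1056 + (-48*0*(-8) - 95337)) = 539977/(1/1056 + (0*(-8) - 95337)) = 539977/(1/1056 + (0 - 95337)) = 539977/(1/1056 - 95337) = 539977/(-100675871/1056) = 539977*(-1056/100675871) = -570215712/100675871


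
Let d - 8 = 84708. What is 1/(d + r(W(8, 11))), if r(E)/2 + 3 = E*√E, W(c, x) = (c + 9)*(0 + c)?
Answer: 42355/3582861138 - 136*√34/1791430569 ≈ 1.1379e-5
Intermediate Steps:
W(c, x) = c*(9 + c) (W(c, x) = (9 + c)*c = c*(9 + c))
d = 84716 (d = 8 + 84708 = 84716)
r(E) = -6 + 2*E^(3/2) (r(E) = -6 + 2*(E*√E) = -6 + 2*E^(3/2))
1/(d + r(W(8, 11))) = 1/(84716 + (-6 + 2*(8*(9 + 8))^(3/2))) = 1/(84716 + (-6 + 2*(8*17)^(3/2))) = 1/(84716 + (-6 + 2*136^(3/2))) = 1/(84716 + (-6 + 2*(272*√34))) = 1/(84716 + (-6 + 544*√34)) = 1/(84710 + 544*√34)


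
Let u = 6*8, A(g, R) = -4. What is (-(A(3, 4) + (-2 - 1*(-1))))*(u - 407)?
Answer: -1795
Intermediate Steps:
u = 48
(-(A(3, 4) + (-2 - 1*(-1))))*(u - 407) = (-(-4 + (-2 - 1*(-1))))*(48 - 407) = -(-4 + (-2 + 1))*(-359) = -(-4 - 1)*(-359) = -1*(-5)*(-359) = 5*(-359) = -1795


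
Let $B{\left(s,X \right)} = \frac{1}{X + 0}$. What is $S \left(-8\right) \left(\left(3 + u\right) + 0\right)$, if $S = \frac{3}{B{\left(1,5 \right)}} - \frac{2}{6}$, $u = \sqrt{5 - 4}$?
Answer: $- \frac{1408}{3} \approx -469.33$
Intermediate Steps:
$B{\left(s,X \right)} = \frac{1}{X}$
$u = 1$ ($u = \sqrt{1} = 1$)
$S = \frac{44}{3}$ ($S = \frac{3}{\frac{1}{5}} - \frac{2}{6} = 3 \frac{1}{\frac{1}{5}} - \frac{1}{3} = 3 \cdot 5 - \frac{1}{3} = 15 - \frac{1}{3} = \frac{44}{3} \approx 14.667$)
$S \left(-8\right) \left(\left(3 + u\right) + 0\right) = \frac{44}{3} \left(-8\right) \left(\left(3 + 1\right) + 0\right) = - \frac{352 \left(4 + 0\right)}{3} = \left(- \frac{352}{3}\right) 4 = - \frac{1408}{3}$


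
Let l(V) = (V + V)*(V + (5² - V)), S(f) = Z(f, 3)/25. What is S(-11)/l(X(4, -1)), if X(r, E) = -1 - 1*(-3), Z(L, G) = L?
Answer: -11/2500 ≈ -0.0044000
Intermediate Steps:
X(r, E) = 2 (X(r, E) = -1 + 3 = 2)
S(f) = f/25
l(V) = 50*V (l(V) = (2*V)*(V + (25 - V)) = (2*V)*25 = 50*V)
S(-11)/l(X(4, -1)) = ((1/25)*(-11))/((50*2)) = -11/25/100 = -11/25*1/100 = -11/2500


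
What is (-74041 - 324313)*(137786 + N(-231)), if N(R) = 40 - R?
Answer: -54995558178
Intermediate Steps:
(-74041 - 324313)*(137786 + N(-231)) = (-74041 - 324313)*(137786 + (40 - 1*(-231))) = -398354*(137786 + (40 + 231)) = -398354*(137786 + 271) = -398354*138057 = -54995558178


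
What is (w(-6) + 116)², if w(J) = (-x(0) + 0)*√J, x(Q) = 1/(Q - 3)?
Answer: (348 + I*√6)²/9 ≈ 13455.0 + 189.43*I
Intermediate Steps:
x(Q) = 1/(-3 + Q)
w(J) = √J/3 (w(J) = (-1/(-3 + 0) + 0)*√J = (-1/(-3) + 0)*√J = (-1*(-⅓) + 0)*√J = (⅓ + 0)*√J = √J/3)
(w(-6) + 116)² = (√(-6)/3 + 116)² = ((I*√6)/3 + 116)² = (I*√6/3 + 116)² = (116 + I*√6/3)²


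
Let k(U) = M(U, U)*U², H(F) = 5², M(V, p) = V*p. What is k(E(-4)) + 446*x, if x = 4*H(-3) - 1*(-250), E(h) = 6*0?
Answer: 156100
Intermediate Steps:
E(h) = 0
H(F) = 25
x = 350 (x = 4*25 - 1*(-250) = 100 + 250 = 350)
k(U) = U⁴ (k(U) = (U*U)*U² = U²*U² = U⁴)
k(E(-4)) + 446*x = 0⁴ + 446*350 = 0 + 156100 = 156100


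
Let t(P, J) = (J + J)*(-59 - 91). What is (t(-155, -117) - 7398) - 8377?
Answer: 19325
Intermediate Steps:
t(P, J) = -300*J (t(P, J) = (2*J)*(-150) = -300*J)
(t(-155, -117) - 7398) - 8377 = (-300*(-117) - 7398) - 8377 = (35100 - 7398) - 8377 = 27702 - 8377 = 19325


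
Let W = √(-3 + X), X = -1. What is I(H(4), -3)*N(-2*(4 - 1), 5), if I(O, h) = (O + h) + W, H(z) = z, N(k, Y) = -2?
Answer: -2 - 4*I ≈ -2.0 - 4.0*I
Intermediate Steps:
W = 2*I (W = √(-3 - 1) = √(-4) = 2*I ≈ 2.0*I)
I(O, h) = O + h + 2*I (I(O, h) = (O + h) + 2*I = O + h + 2*I)
I(H(4), -3)*N(-2*(4 - 1), 5) = (4 - 3 + 2*I)*(-2) = (1 + 2*I)*(-2) = -2 - 4*I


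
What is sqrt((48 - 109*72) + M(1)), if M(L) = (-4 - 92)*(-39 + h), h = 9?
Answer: 2*I*sqrt(1230) ≈ 70.143*I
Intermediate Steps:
M(L) = 2880 (M(L) = (-4 - 92)*(-39 + 9) = -96*(-30) = 2880)
sqrt((48 - 109*72) + M(1)) = sqrt((48 - 109*72) + 2880) = sqrt((48 - 7848) + 2880) = sqrt(-7800 + 2880) = sqrt(-4920) = 2*I*sqrt(1230)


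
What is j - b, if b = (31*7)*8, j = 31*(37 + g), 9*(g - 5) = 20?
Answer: -3286/9 ≈ -365.11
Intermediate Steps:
g = 65/9 (g = 5 + (⅑)*20 = 5 + 20/9 = 65/9 ≈ 7.2222)
j = 12338/9 (j = 31*(37 + 65/9) = 31*(398/9) = 12338/9 ≈ 1370.9)
b = 1736 (b = 217*8 = 1736)
j - b = 12338/9 - 1*1736 = 12338/9 - 1736 = -3286/9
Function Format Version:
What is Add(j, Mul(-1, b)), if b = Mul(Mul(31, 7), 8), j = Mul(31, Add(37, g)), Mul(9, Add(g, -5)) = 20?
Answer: Rational(-3286, 9) ≈ -365.11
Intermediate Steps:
g = Rational(65, 9) (g = Add(5, Mul(Rational(1, 9), 20)) = Add(5, Rational(20, 9)) = Rational(65, 9) ≈ 7.2222)
j = Rational(12338, 9) (j = Mul(31, Add(37, Rational(65, 9))) = Mul(31, Rational(398, 9)) = Rational(12338, 9) ≈ 1370.9)
b = 1736 (b = Mul(217, 8) = 1736)
Add(j, Mul(-1, b)) = Add(Rational(12338, 9), Mul(-1, 1736)) = Add(Rational(12338, 9), -1736) = Rational(-3286, 9)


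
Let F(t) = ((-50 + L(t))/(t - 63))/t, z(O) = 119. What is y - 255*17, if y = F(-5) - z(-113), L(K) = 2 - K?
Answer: -1514403/340 ≈ -4454.1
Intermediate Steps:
F(t) = (-48 - t)/(t*(-63 + t)) (F(t) = ((-50 + (2 - t))/(t - 63))/t = ((-48 - t)/(-63 + t))/t = (-48 - t)/(t*(-63 + t)))
y = -40503/340 (y = (-48 - 1*(-5))/((-5)*(-63 - 5)) - 1*119 = -1/5*(-48 + 5)/(-68) - 119 = -1/5*(-1/68)*(-43) - 119 = -43/340 - 119 = -40503/340 ≈ -119.13)
y - 255*17 = -40503/340 - 255*17 = -40503/340 - 4335 = -1514403/340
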